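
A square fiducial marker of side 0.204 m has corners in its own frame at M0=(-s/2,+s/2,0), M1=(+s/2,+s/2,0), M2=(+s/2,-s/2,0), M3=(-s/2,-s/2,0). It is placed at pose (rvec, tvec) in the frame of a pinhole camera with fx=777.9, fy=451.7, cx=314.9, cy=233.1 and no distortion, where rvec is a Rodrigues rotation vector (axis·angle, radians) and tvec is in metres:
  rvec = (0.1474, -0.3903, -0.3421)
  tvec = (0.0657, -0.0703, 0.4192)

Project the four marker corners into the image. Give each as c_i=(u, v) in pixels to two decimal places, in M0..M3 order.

c0=(329.26, 301.04) c1=(616.95, 222.37) c2=(537.22, 23.22) c3=(200.73, 72.13)

Intrinsics K: fx=777.9, fy=451.7, cx=314.9, cy=233.1
Marker side s = 0.204 m; corners in marker frame (Z=0):
  M0 = (-0.1020, +0.1020, 0)
  M1 = (+0.1020, +0.1020, 0)
  M2 = (+0.1020, -0.1020, 0)
  M3 = (-0.1020, -0.1020, 0)
rvec = (0.1474, -0.3903, -0.3421), |rvec| = θ = 0.53953 rad = 30.913°
Rodrigues: sinθ=0.51373, 1−cosθ=0.14205; R = I + sinθ·[k]× + (1−cosθ)·[k]×²:
    [+0.86855 +0.29767 -0.39625]
    [-0.35382 +0.93229 -0.07520]
    [+0.34703 +0.20551 +0.91506]
t = (0.0657, -0.0703, 0.4192) m
M0: Pc = R·M0+t = (+0.00747, +0.06088, +0.40476); u = 777.9·(+0.00747)/0.40476 + 314.9 = 329.2560, v = 451.7·(+0.06088)/0.40476 + 233.1 = 301.0424
M1: Pc = R·M1+t = (+0.18465, -0.01130, +0.47556); u = 777.9·(+0.18465)/0.47556 + 314.9 = 616.9503, v = 451.7·(-0.01130)/0.47556 + 233.1 = 222.3707
M2: Pc = R·M2+t = (+0.12393, -0.20148, +0.43364); u = 777.9·(+0.12393)/0.43364 + 314.9 = 537.2188, v = 451.7·(-0.20148)/0.43364 + 233.1 = 23.2239
M3: Pc = R·M3+t = (-0.05325, -0.12930, +0.36284); u = 777.9·(-0.05325)/0.36284 + 314.9 = 200.7268, v = 451.7·(-0.12930)/0.36284 + 233.1 = 72.1297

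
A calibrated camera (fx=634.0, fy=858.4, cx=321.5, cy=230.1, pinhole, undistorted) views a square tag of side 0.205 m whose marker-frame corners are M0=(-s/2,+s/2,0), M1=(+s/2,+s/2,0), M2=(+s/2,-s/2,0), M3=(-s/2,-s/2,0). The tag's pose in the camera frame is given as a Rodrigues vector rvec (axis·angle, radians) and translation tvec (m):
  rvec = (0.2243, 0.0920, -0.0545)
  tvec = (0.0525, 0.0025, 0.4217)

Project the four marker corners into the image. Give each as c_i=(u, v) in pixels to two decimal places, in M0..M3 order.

c0=(261.70, 431.89) c1=(556.56, 423.44) c2=(562.29, 5.69) c3=(234.73, 35.39)

Intrinsics K: fx=634.0, fy=858.4, cx=321.5, cy=230.1
Marker side s = 0.205 m; corners in marker frame (Z=0):
  M0 = (-0.1025, +0.1025, 0)
  M1 = (+0.1025, +0.1025, 0)
  M2 = (+0.1025, -0.1025, 0)
  M3 = (-0.1025, -0.1025, 0)
rvec = (0.2243, 0.0920, -0.0545), |rvec| = θ = 0.24848 rad = 14.237°
Rodrigues: sinθ=0.24594, 1−cosθ=0.03071; R = I + sinθ·[k]× + (1−cosθ)·[k]×²:
    [+0.99431 +0.06421 +0.08498]
    [-0.04368 +0.97350 -0.22449]
    [-0.09714 +0.21950 +0.97076]
t = (0.0525, 0.0025, 0.4217) m
M0: Pc = R·M0+t = (-0.04284, +0.10676, +0.45416); u = 634.0·(-0.04284)/0.45416 + 321.5 = 261.7012, v = 858.4·(+0.10676)/0.45416 + 230.1 = 431.8875
M1: Pc = R·M1+t = (+0.16100, +0.09781, +0.43424); u = 634.0·(+0.16100)/0.43424 + 321.5 = 556.5593, v = 858.4·(+0.09781)/0.43424 + 230.1 = 423.4416
M2: Pc = R·M2+t = (+0.14784, -0.10176, +0.38924); u = 634.0·(+0.14784)/0.38924 + 321.5 = 562.2948, v = 858.4·(-0.10176)/0.38924 + 230.1 = 5.6884
M3: Pc = R·M3+t = (-0.05600, -0.09281, +0.40916); u = 634.0·(-0.05600)/0.40916 + 321.5 = 234.7295, v = 858.4·(-0.09281)/0.40916 + 230.1 = 35.3945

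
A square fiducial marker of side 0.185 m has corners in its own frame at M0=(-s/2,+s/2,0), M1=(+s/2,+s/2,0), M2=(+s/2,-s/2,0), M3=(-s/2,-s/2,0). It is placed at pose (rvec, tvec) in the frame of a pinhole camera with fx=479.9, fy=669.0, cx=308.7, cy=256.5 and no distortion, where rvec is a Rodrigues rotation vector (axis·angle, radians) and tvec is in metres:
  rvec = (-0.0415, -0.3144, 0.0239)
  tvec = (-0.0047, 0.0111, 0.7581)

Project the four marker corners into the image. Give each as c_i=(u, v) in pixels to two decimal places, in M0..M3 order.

Intrinsics K: fx=479.9, fy=669.0, cx=308.7, cy=256.5
Marker side s = 0.185 m; corners in marker frame (Z=0):
  M0 = (-0.0925, +0.0925, 0)
  M1 = (+0.0925, +0.0925, 0)
  M2 = (+0.0925, -0.0925, 0)
  M3 = (-0.0925, -0.0925, 0)
rvec = (-0.0415, -0.3144, 0.0239), |rvec| = θ = 0.31803 rad = 18.222°
Rodrigues: sinθ=0.31269, 1−cosθ=0.05015; R = I + sinθ·[k]× + (1−cosθ)·[k]×²:
    [+0.95071 -0.01703 -0.30962]
    [+0.02997 +0.99886 +0.03708]
    [+0.30864 -0.04453 +0.95014]
t = (-0.0047, 0.0111, 0.7581) m
M0: Pc = R·M0+t = (-0.09422, +0.10072, +0.72543); u = 479.9·(-0.09422)/0.72543 + 308.7 = 246.3728, v = 669.0·(+0.10072)/0.72543 + 256.5 = 349.3874
M1: Pc = R·M1+t = (+0.08167, +0.10627, +0.78253); u = 479.9·(+0.08167)/0.78253 + 308.7 = 358.7826, v = 669.0·(+0.10627)/0.78253 + 256.5 = 347.3496
M2: Pc = R·M2+t = (+0.08482, -0.07852, +0.79077); u = 479.9·(+0.08482)/0.79077 + 308.7 = 360.1729, v = 669.0·(-0.07852)/0.79077 + 256.5 = 190.0687
M3: Pc = R·M3+t = (-0.09107, -0.08407, +0.73367); u = 479.9·(-0.09107)/0.73367 + 308.7 = 249.1335, v = 669.0·(-0.08407)/0.73367 + 256.5 = 179.8433

c0=(246.37, 349.39) c1=(358.78, 347.35) c2=(360.17, 190.07) c3=(249.13, 179.84)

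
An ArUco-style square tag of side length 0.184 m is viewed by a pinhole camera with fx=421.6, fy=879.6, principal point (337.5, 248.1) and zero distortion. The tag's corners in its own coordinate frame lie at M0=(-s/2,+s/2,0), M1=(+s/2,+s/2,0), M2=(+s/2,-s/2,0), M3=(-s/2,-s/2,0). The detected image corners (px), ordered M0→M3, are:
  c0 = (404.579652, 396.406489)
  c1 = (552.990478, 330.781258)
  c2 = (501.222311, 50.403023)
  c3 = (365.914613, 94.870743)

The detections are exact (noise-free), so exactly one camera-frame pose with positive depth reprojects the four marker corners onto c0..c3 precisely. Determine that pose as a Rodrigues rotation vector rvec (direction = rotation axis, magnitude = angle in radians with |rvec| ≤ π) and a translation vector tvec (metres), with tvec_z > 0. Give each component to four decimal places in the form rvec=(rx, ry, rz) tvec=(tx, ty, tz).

Intrinsics K: fx=421.6, fy=879.6, cx=337.5, cy=248.1
Marker side s = 0.184 m; corners in marker frame (Z=0):
  M0 = (-0.0920, +0.0920, 0)
  M1 = (+0.0920, +0.0920, 0)
  M2 = (+0.0920, -0.0920, 0)
  M3 = (-0.0920, -0.0920, 0)
Detected image corners:
  c0 = (404.579652, 396.406489) px
  c1 = (552.990478, 330.781258) px
  c2 = (501.222311, 50.403023) px
  c3 = (365.914613, 94.870743) px
Planar DLT: solve 8×8 A·h = b for H (H[2,2]=1):
  H  [+898.20194 -23.49982 +456.79263]
  H  [-234.27301 +1450.61189 +209.47174]
  H  [+0.28315 -0.59225 +1.00000]
B = K⁻¹H; ‖b₁‖=1.955620, ‖b₂‖=1.955620; λ = 2/(‖b₁‖+‖b₂‖) = 0.511347, sign → tz>0 ⇒ λ=+0.511347
r₁ = λ·B[:,0] = (+0.97350,-0.17703,+0.14479); r₂ = λ·B[:,1] = (+0.21393,+0.92872,-0.30284)
r₃ = r₁×r₂ = (-0.08086,+0.32579,+0.94198); SVD([r₁ r₂ r₃]) → R = UVᵀ:
  R  [+0.97350 +0.21393 -0.08086]
  R  [-0.17703 +0.92872 +0.32579]
  R  [+0.14479 -0.30284 +0.94198]
t = (+0.14469, -0.02246, +0.51135) m
tr R = 2.844193; θ = arccos((tr R − 1)/2) = 0.397332 rad = 22.765°
axis k = ((R−Rᵀ)₃₂, (R−Rᵀ)₁₃, (R−Rᵀ)₂₁) / (2 sinθ) = (-0.812277, -0.291561, -0.505172)
rvec = θ·k = (-0.322744, -0.115847, -0.200721)

rvec=(-0.3227, -0.1158, -0.2007) tvec=(0.1447, -0.0225, 0.5113)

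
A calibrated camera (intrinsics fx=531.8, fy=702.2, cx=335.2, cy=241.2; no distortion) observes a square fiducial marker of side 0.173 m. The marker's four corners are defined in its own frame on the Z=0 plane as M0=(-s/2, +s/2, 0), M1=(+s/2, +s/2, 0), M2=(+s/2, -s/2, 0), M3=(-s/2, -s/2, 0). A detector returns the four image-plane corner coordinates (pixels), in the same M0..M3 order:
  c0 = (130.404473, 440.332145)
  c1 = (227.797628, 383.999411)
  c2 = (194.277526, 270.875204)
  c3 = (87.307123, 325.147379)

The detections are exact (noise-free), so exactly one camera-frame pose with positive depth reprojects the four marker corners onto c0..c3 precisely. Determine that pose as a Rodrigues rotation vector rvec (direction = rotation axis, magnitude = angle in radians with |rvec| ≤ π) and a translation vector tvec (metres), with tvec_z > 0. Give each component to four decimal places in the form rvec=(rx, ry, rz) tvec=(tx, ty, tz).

Intrinsics K: fx=531.8, fy=702.2, cx=335.2, cy=241.2
Marker side s = 0.173 m; corners in marker frame (Z=0):
  M0 = (-0.0865, +0.0865, 0)
  M1 = (+0.0865, +0.0865, 0)
  M2 = (+0.0865, -0.0865, 0)
  M3 = (-0.0865, -0.0865, 0)
Detected image corners:
  c0 = (130.404473, 440.332145) px
  c1 = (227.797628, 383.999411) px
  c2 = (194.277526, 270.875204) px
  c3 = (87.307123, 325.147379) px
Planar DLT: solve 8×8 A·h = b for H (H[2,2]=1):
  H  [+639.27885 +288.73539 +162.02338]
  H  [-209.65857 +810.74639 +356.44632]
  H  [+0.31042 +0.42540 +1.00000]
B = K⁻¹H; ‖b₁‖=1.128483, ‖b₂‖=1.128483; λ = 2/(‖b₁‖+‖b₂‖) = 0.886146, sign → tz>0 ⇒ λ=+0.886146
r₁ = λ·B[:,0] = (+0.89185,-0.35907,+0.27508); r₂ = λ·B[:,1] = (+0.24352,+0.89364,+0.37696)
r₃ = r₁×r₂ = (-0.38118,-0.26921,+0.88444); SVD([r₁ r₂ r₃]) → R = UVᵀ:
  R  [+0.89185 +0.24352 -0.38118]
  R  [-0.35907 +0.89364 -0.26921]
  R  [+0.27508 +0.37696 +0.88444]
t = (-0.28857, +0.14544, +0.88615) m
tr R = 2.669932; θ = arccos((tr R − 1)/2) = 0.582726 rad = 33.388°
axis k = ((R−Rᵀ)₃₂, (R−Rᵀ)₁₃, (R−Rᵀ)₂₁) / (2 sinθ) = (+0.587108, -0.596273, -0.547506)
rvec = θ·k = (+0.342123, -0.347464, -0.319046)

rvec=(0.3421, -0.3475, -0.3190) tvec=(-0.2886, 0.1454, 0.8861)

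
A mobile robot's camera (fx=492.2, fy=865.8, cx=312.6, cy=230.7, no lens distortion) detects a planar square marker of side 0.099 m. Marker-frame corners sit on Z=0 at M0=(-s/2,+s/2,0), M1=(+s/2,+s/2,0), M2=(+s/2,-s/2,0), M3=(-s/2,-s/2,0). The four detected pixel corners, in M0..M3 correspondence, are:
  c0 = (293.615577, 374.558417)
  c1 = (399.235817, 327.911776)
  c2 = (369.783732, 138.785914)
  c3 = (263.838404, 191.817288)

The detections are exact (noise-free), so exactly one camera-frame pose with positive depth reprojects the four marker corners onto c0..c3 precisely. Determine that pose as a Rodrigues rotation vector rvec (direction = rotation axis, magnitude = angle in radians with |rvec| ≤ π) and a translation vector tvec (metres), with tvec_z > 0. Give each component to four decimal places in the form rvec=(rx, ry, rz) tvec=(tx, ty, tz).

Intrinsics K: fx=492.2, fy=865.8, cx=312.6, cy=230.7
Marker side s = 0.099 m; corners in marker frame (Z=0):
  M0 = (-0.0495, +0.0495, 0)
  M1 = (+0.0495, +0.0495, 0)
  M2 = (+0.0495, -0.0495, 0)
  M3 = (-0.0495, -0.0495, 0)
Detected image corners:
  c0 = (293.615577, 374.558417) px
  c1 = (399.235817, 327.911776) px
  c2 = (369.783732, 138.785914) px
  c3 = (263.838404, 191.817288) px
Planar DLT: solve 8×8 A·h = b for H (H[2,2]=1):
  H  [+964.07506 +338.69279 +330.88129]
  H  [-584.56399 +1908.39954 +259.20534]
  H  [-0.31490 +0.11920 +1.00000]
B = K⁻¹H; ‖b₁‖=2.260257, ‖b₂‖=2.260257; λ = 2/(‖b₁‖+‖b₂‖) = 0.442428, sign → tz>0 ⇒ λ=+0.442428
r₁ = λ·B[:,0] = (+0.95507,-0.26159,-0.13932); r₂ = λ·B[:,1] = (+0.27095,+0.96115,+0.05274)
r₃ = r₁×r₂ = (+0.12011,-0.08812,+0.98884); SVD([r₁ r₂ r₃]) → R = UVᵀ:
  R  [+0.95507 +0.27095 +0.12011]
  R  [-0.26159 +0.96115 -0.08812]
  R  [-0.13932 +0.05274 +0.98884]
t = (+0.01643, +0.01457, +0.44243) m
tr R = 2.905060; θ = arccos((tr R − 1)/2) = 0.309355 rad = 17.725°
axis k = ((R−Rᵀ)₃₂, (R−Rᵀ)₁₃, (R−Rᵀ)₂₁) / (2 sinθ) = (+0.231333, +0.426081, -0.874608)
rvec = θ·k = (+0.071564, +0.131811, -0.270565)

rvec=(0.0716, 0.1318, -0.2706) tvec=(0.0164, 0.0146, 0.4424)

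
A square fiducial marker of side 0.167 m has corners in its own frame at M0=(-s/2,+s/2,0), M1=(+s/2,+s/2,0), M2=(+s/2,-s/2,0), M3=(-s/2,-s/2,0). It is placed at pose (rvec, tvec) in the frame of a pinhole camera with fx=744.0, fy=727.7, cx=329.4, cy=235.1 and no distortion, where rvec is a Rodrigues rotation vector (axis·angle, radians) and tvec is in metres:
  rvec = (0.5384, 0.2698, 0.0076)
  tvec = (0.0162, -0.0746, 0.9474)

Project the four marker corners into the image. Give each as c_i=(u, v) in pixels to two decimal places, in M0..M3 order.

Intrinsics K: fx=744.0, fy=727.7, cx=329.4, cy=235.1
Marker side s = 0.167 m; corners in marker frame (Z=0):
  M0 = (-0.0835, +0.0835, 0)
  M1 = (+0.0835, +0.0835, 0)
  M2 = (+0.0835, -0.0835, 0)
  M3 = (-0.0835, -0.0835, 0)
rvec = (0.5384, 0.2698, 0.0076), |rvec| = θ = 0.60227 rad = 34.507°
Rodrigues: sinθ=0.56651, 1−cosθ=0.17595; R = I + sinθ·[k]× + (1−cosθ)·[k]×²:
    [+0.96466 +0.06331 +0.25577]
    [+0.07761 +0.85936 -0.50544]
    [-0.25180 +0.50743 +0.82408]
t = (0.0162, -0.0746, 0.9474) m
M0: Pc = R·M0+t = (-0.05906, -0.00932, +1.01080); u = 744.0·(-0.05906)/1.01080 + 329.4 = 285.9266, v = 727.7·(-0.00932)/1.01080 + 235.1 = 228.3877
M1: Pc = R·M1+t = (+0.10204, +0.00364, +0.96875); u = 744.0·(+0.10204)/0.96875 + 329.4 = 407.7640, v = 727.7·(+0.00364)/0.96875 + 235.1 = 237.8322
M2: Pc = R·M2+t = (+0.09146, -0.13988, +0.88400); u = 744.0·(+0.09146)/0.88400 + 329.4 = 406.3773, v = 727.7·(-0.13988)/0.88400 + 235.1 = 119.9557
M3: Pc = R·M3+t = (-0.06964, -0.15284, +0.92605); u = 744.0·(-0.06964)/0.92605 + 329.4 = 273.4539, v = 727.7·(-0.15284)/0.92605 + 235.1 = 114.9995

c0=(285.93, 228.39) c1=(407.76, 237.83) c2=(406.38, 119.96) c3=(273.45, 115.00)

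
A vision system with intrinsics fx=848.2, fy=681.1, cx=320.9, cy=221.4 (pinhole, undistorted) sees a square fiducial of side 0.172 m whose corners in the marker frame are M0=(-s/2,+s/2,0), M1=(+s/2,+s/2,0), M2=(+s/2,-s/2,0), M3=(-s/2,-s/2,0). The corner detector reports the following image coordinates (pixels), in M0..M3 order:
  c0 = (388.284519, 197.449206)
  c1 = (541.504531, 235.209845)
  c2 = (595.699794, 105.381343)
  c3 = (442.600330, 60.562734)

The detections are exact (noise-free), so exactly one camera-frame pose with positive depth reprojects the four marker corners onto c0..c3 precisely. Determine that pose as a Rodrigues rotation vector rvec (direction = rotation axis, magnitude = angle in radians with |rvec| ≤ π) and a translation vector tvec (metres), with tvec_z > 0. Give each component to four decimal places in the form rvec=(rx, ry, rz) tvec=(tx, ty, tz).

Intrinsics K: fx=848.2, fy=681.1, cx=320.9, cy=221.4
Marker side s = 0.172 m; corners in marker frame (Z=0):
  M0 = (-0.0860, +0.0860, 0)
  M1 = (+0.0860, +0.0860, 0)
  M2 = (+0.0860, -0.0860, 0)
  M3 = (-0.0860, -0.0860, 0)
Detected image corners:
  c0 = (388.284519, 197.449206) px
  c1 = (541.504531, 235.209845) px
  c2 = (595.699794, 105.381343) px
  c3 = (442.600330, 60.562734) px
Planar DLT: solve 8×8 A·h = b for H (H[2,2]=1):
  H  [+1027.52826 -269.12928 +493.63736]
  H  [+281.57787 +788.92550 +150.68500]
  H  [+0.27857 +0.09410 +1.00000]
B = K⁻¹H; ‖b₁‖=1.185389, ‖b₂‖=1.185389; λ = 2/(‖b₁‖+‖b₂‖) = 0.843605, sign → tz>0 ⇒ λ=+0.843605
r₁ = λ·B[:,0] = (+0.93305,+0.27237,+0.23500); r₂ = λ·B[:,1] = (-0.29771,+0.95135,+0.07939)
r₃ = r₁×r₂ = (-0.20195,-0.14403,+0.96875); SVD([r₁ r₂ r₃]) → R = UVᵀ:
  R  [+0.93305 -0.29771 -0.20195]
  R  [+0.27237 +0.95135 -0.14403]
  R  [+0.23500 +0.07939 +0.96875]
t = (+0.17180, -0.08759, +0.84361) m
tr R = 2.853152; θ = arccos((tr R − 1)/2) = 0.385592 rad = 22.093°
axis k = ((R−Rᵀ)₃₂, (R−Rᵀ)₁₃, (R−Rᵀ)₂₁) / (2 sinθ) = (+0.297017, -0.580882, +0.757863)
rvec = θ·k = (+0.114527, -0.223983, +0.292226)

rvec=(0.1145, -0.2240, 0.2922) tvec=(0.1718, -0.0876, 0.8436)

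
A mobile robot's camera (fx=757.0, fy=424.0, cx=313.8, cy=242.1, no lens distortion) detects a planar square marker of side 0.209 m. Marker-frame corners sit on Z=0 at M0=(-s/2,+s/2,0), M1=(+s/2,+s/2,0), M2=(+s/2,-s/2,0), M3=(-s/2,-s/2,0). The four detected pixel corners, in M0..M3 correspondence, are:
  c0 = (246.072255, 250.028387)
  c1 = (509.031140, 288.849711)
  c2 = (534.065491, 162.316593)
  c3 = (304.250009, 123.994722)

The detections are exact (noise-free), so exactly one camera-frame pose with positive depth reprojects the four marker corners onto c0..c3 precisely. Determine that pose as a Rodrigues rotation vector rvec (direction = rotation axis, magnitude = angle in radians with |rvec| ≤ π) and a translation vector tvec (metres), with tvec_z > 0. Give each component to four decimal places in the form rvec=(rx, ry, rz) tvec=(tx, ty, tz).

rvec=(-0.3721, -0.1524, 0.2383) tvec=(0.0712, -0.0571, 0.6121)

Intrinsics K: fx=757.0, fy=424.0, cx=313.8, cy=242.1
Marker side s = 0.209 m; corners in marker frame (Z=0):
  M0 = (-0.1045, +0.1045, 0)
  M1 = (+0.1045, +0.1045, 0)
  M2 = (+0.1045, -0.1045, 0)
  M3 = (-0.1045, -0.1045, 0)
Detected image corners:
  c0 = (246.072255, 250.028387) px
  c1 = (509.031140, 288.849711) px
  c2 = (534.065491, 162.316593) px
  c3 = (304.250009, 123.994722) px
Planar DLT: solve 8×8 A·h = b for H (H[2,2]=1):
  H  [+1241.09116 -442.69820 +401.86690]
  H  [+219.33007 +477.35534 +202.57926]
  H  [+0.16895 -0.61510 +1.00000]
B = K⁻¹H; ‖b₁‖=1.633650, ‖b₂‖=1.633650; λ = 2/(‖b₁‖+‖b₂‖) = 0.612126, sign → tz>0 ⇒ λ=+0.612126
r₁ = λ·B[:,0] = (+0.96070,+0.25759,+0.10342); r₂ = λ·B[:,1] = (-0.20190,+0.90414,-0.37652)
r₃ = r₁×r₂ = (-0.19049,+0.34084,+0.92062); SVD([r₁ r₂ r₃]) → R = UVᵀ:
  R  [+0.96070 -0.20190 -0.19049]
  R  [+0.25759 +0.90414 +0.34084]
  R  [+0.10342 -0.37652 +0.92062]
t = (+0.07121, -0.05706, +0.61213) m
tr R = 2.785464; θ = arccos((tr R − 1)/2) = 0.467423 rad = 26.781°
axis k = ((R−Rᵀ)₃₂, (R−Rᵀ)₁₃, (R−Rᵀ)₂₁) / (2 sinθ) = (-0.796023, -0.326143, +0.509881)
rvec = θ·k = (-0.372080, -0.152447, +0.238330)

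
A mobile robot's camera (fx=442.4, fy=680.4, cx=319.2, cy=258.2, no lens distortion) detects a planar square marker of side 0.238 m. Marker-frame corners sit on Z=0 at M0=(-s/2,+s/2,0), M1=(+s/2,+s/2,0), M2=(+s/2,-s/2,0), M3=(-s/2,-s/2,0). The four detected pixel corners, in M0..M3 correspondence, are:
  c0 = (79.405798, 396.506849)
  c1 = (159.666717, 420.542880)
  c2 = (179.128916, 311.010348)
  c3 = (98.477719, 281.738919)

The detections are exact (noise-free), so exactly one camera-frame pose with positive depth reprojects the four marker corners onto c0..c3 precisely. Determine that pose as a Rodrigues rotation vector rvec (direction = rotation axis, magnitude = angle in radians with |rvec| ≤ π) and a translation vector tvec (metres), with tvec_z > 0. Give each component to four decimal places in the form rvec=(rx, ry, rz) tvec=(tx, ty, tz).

Intrinsics K: fx=442.4, fy=680.4, cx=319.2, cy=258.2
Marker side s = 0.238 m; corners in marker frame (Z=0):
  M0 = (-0.1190, +0.1190, 0)
  M1 = (+0.1190, +0.1190, 0)
  M2 = (+0.1190, -0.1190, 0)
  M3 = (-0.1190, -0.1190, 0)
Detected image corners:
  c0 = (79.405798, 396.506849) px
  c1 = (159.666717, 420.542880) px
  c2 = (179.128916, 311.010348) px
  c3 = (98.477719, 281.738919) px
Planar DLT: solve 8×8 A·h = b for H (H[2,2]=1):
  H  [+361.42389 -72.74026 +129.96319]
  H  [+175.69968 +493.44267 +353.16203]
  H  [+0.18100 +0.06373 +1.00000]
B = K⁻¹H; ‖b₁‖=0.734703, ‖b₂‖=0.734703; λ = 2/(‖b₁‖+‖b₂‖) = 1.361094, sign → tz>0 ⇒ λ=+1.361094
r₁ = λ·B[:,0] = (+0.93421,+0.25799,+0.24635); r₂ = λ·B[:,1] = (-0.28638,+0.95418,+0.08674)
r₃ = r₁×r₂ = (-0.21269,-0.15158,+0.96529); SVD([r₁ r₂ r₃]) → R = UVᵀ:
  R  [+0.93421 -0.28638 -0.21269]
  R  [+0.25799 +0.95418 -0.15158]
  R  [+0.24635 +0.08674 +0.96529]
t = (-0.58221, +0.18997, +1.36109) m
tr R = 2.853686; θ = arccos((tr R − 1)/2) = 0.384882 rad = 22.052°
axis k = ((R−Rᵀ)₃₂, (R−Rᵀ)₁₃, (R−Rᵀ)₂₁) / (2 sinθ) = (+0.317376, -0.611328, +0.724949)
rvec = θ·k = (+0.122152, -0.235289, +0.279020)

rvec=(0.1222, -0.2353, 0.2790) tvec=(-0.5822, 0.1900, 1.3611)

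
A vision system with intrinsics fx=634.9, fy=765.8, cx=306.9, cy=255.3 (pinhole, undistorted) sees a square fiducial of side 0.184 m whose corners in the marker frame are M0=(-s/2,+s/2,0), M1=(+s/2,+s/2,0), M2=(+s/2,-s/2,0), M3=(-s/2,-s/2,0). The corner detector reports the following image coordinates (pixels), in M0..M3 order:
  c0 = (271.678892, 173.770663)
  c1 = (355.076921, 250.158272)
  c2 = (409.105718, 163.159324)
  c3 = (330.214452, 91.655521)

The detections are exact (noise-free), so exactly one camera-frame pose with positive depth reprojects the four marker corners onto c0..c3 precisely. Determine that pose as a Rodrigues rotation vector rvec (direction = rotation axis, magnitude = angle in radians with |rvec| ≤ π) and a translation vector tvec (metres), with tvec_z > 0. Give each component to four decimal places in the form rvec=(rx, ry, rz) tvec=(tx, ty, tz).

Intrinsics K: fx=634.9, fy=765.8, cx=306.9, cy=255.3
Marker side s = 0.184 m; corners in marker frame (Z=0):
  M0 = (-0.0920, +0.0920, 0)
  M1 = (+0.0920, +0.0920, 0)
  M2 = (+0.0920, -0.0920, 0)
  M3 = (-0.0920, -0.0920, 0)
Detected image corners:
  c0 = (271.678892, 173.770663) px
  c1 = (355.076921, 250.158272) px
  c2 = (409.105718, 163.159324) px
  c3 = (330.214452, 91.655521) px
Planar DLT: solve 8×8 A·h = b for H (H[2,2]=1):
  H  [+430.02465 -416.36519 +342.24027]
  H  [+396.21010 +404.63402 +168.32230]
  H  [-0.03108 -0.32340 +1.00000]
B = K⁻¹H; ‖b₁‖=0.871094, ‖b₂‖=0.871094; λ = 2/(‖b₁‖+‖b₂‖) = 1.147982, sign → tz>0 ⇒ λ=+1.147982
r₁ = λ·B[:,0] = (+0.79479,+0.60584,-0.03568); r₂ = λ·B[:,1] = (-0.57338,+0.73034,-0.37126)
r₃ = r₁×r₂ = (-0.19887,+0.31553,+0.92784); SVD([r₁ r₂ r₃]) → R = UVᵀ:
  R  [+0.79479 -0.57338 -0.19887]
  R  [+0.60584 +0.73034 +0.31553]
  R  [-0.03568 -0.37126 +0.92784]
t = (+0.06390, -0.13038, +1.14798) m
tr R = 2.452971; θ = arccos((tr R − 1)/2) = 0.757602 rad = 43.407°
axis k = ((R−Rᵀ)₃₂, (R−Rᵀ)₁₃, (R−Rᵀ)₂₁) / (2 sinθ) = (-0.499719, -0.118737, +0.858011)
rvec = θ·k = (-0.378588, -0.089955, +0.650031)

rvec=(-0.3786, -0.0900, 0.6500) tvec=(0.0639, -0.1304, 1.1480)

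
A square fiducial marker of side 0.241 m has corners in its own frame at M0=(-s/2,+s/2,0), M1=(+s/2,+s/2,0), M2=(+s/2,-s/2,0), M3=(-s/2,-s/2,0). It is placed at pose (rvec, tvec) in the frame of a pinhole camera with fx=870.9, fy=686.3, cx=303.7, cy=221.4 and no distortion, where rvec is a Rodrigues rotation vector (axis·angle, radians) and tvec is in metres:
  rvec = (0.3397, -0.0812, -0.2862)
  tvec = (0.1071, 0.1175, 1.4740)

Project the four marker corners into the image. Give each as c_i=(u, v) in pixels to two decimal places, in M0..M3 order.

c0=(317.26, 340.05) c1=(449.39, 307.88) c2=(419.27, 208.85) c3=(279.42, 242.36)

Intrinsics K: fx=870.9, fy=686.3, cx=303.7, cy=221.4
Marker side s = 0.241 m; corners in marker frame (Z=0):
  M0 = (-0.1205, +0.1205, 0)
  M1 = (+0.1205, +0.1205, 0)
  M2 = (+0.1205, -0.1205, 0)
  M3 = (-0.1205, -0.1205, 0)
rvec = (0.3397, -0.0812, -0.2862), |rvec| = θ = 0.45155 rad = 25.872°
Rodrigues: sinθ=0.43636, 1−cosθ=0.10023; R = I + sinθ·[k]× + (1−cosθ)·[k]×²:
    [+0.95649 +0.26301 -0.12626]
    [-0.29013 +0.90301 -0.31685]
    [+0.03068 +0.33970 +0.94003]
t = (0.1071, 0.1175, 1.4740) m
M0: Pc = R·M0+t = (+0.02354, +0.26127, +1.51124); u = 870.9·(+0.02354)/1.51124 + 303.7 = 317.2631, v = 686.3·(+0.26127)/1.51124 + 221.4 = 340.0526
M1: Pc = R·M1+t = (+0.25405, +0.19135, +1.51863); u = 870.9·(+0.25405)/1.51863 + 303.7 = 449.3924, v = 686.3·(+0.19135)/1.51863 + 221.4 = 307.8759
M2: Pc = R·M2+t = (+0.19066, -0.02627, +1.43676); u = 870.9·(+0.19066)/1.43676 + 303.7 = 419.2721, v = 686.3·(-0.02627)/1.43676 + 221.4 = 208.8498
M3: Pc = R·M3+t = (-0.03985, +0.04365, +1.42937); u = 870.9·(-0.03985)/1.42937 + 303.7 = 279.4193, v = 686.3·(+0.04365)/1.42937 + 221.4 = 242.3572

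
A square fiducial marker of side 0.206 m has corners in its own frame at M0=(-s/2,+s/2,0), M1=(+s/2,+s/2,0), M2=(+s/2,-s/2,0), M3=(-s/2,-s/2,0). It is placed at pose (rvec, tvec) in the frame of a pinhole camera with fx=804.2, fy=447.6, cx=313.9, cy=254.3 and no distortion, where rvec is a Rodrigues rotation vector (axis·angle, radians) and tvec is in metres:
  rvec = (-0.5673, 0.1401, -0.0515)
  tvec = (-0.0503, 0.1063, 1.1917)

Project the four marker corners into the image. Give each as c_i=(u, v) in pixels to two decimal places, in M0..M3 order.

c0=(208.04, 333.05) c1=(351.54, 327.60) c2=(346.82, 258.13) c3=(216.06, 264.44)

Intrinsics K: fx=804.2, fy=447.6, cx=313.9, cy=254.3
Marker side s = 0.206 m; corners in marker frame (Z=0):
  M0 = (-0.1030, +0.1030, 0)
  M1 = (+0.1030, +0.1030, 0)
  M2 = (+0.1030, -0.1030, 0)
  M3 = (-0.1030, -0.1030, 0)
rvec = (-0.5673, 0.1401, -0.0515), |rvec| = θ = 0.58661 rad = 33.610°
Rodrigues: sinθ=0.55354, 1−cosθ=0.16718; R = I + sinθ·[k]× + (1−cosθ)·[k]×²:
    [+0.98918 +0.00998 +0.14640]
    [-0.08721 +0.84236 +0.53181]
    [-0.11801 -0.53882 +0.83411]
t = (-0.0503, 0.1063, 1.1917) m
M0: Pc = R·M0+t = (-0.15116, +0.20205, +1.14836); u = 804.2·(-0.15116)/1.14836 + 313.9 = 208.0441, v = 447.6·(+0.20205)/1.14836 + 254.3 = 333.0522
M1: Pc = R·M1+t = (+0.05261, +0.18408, +1.12405); u = 804.2·(+0.05261)/1.12405 + 313.9 = 351.5423, v = 447.6·(+0.18408)/1.12405 + 254.3 = 327.6016
M2: Pc = R·M2+t = (+0.05056, +0.01055, +1.23504); u = 804.2·(+0.05056)/1.23504 + 313.9 = 346.8201, v = 447.6·(+0.01055)/1.23504 + 254.3 = 258.1251
M3: Pc = R·M3+t = (-0.15321, +0.02852, +1.25935); u = 804.2·(-0.15321)/1.25935 + 313.9 = 216.0607, v = 447.6·(+0.02852)/1.25935 + 254.3 = 264.4365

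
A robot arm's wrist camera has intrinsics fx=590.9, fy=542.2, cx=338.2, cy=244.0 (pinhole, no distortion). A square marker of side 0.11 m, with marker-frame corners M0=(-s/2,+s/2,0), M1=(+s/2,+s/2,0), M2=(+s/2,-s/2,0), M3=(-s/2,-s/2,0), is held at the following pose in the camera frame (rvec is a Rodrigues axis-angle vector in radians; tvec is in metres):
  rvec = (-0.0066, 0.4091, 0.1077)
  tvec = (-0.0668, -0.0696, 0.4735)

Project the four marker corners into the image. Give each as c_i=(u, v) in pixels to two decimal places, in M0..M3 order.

Intrinsics K: fx=590.9, fy=542.2, cx=338.2, cy=244.0
Marker side s = 0.11 m; corners in marker frame (Z=0):
  M0 = (-0.0550, +0.0550, 0)
  M1 = (+0.0550, +0.0550, 0)
  M2 = (+0.0550, -0.0550, 0)
  M3 = (-0.0550, -0.0550, 0)
rvec = (-0.0066, 0.4091, 0.1077), |rvec| = θ = 0.42309 rad = 24.241°
Rodrigues: sinθ=0.41058, 1−cosθ=0.08818; R = I + sinθ·[k]× + (1−cosθ)·[k]×²:
    [+0.91185 -0.10585 +0.39665]
    [+0.10319 +0.99426 +0.02811]
    [-0.39735 +0.01530 +0.91754]
t = (-0.0668, -0.0696, 0.4735) m
M0: Pc = R·M0+t = (-0.12277, -0.02059, +0.49620); u = 590.9·(-0.12277)/0.49620 + 338.2 = 191.9945, v = 542.2·(-0.02059)/0.49620 + 244.0 = 221.5003
M1: Pc = R·M1+t = (-0.02247, -0.00924, +0.45249); u = 590.9·(-0.02247)/0.45249 + 338.2 = 308.8566, v = 542.2·(-0.00924)/0.45249 + 244.0 = 232.9277
M2: Pc = R·M2+t = (-0.01083, -0.11861, +0.45080); u = 590.9·(-0.01083)/0.45080 + 338.2 = 324.0083, v = 542.2·(-0.11861)/0.45080 + 244.0 = 101.3438
M3: Pc = R·M3+t = (-0.11113, -0.12996, +0.49451); u = 590.9·(-0.11113)/0.49451 + 338.2 = 205.4093, v = 542.2·(-0.12996)/0.49451 + 244.0 = 101.5079

c0=(191.99, 221.50) c1=(308.86, 232.93) c2=(324.01, 101.34) c3=(205.41, 101.51)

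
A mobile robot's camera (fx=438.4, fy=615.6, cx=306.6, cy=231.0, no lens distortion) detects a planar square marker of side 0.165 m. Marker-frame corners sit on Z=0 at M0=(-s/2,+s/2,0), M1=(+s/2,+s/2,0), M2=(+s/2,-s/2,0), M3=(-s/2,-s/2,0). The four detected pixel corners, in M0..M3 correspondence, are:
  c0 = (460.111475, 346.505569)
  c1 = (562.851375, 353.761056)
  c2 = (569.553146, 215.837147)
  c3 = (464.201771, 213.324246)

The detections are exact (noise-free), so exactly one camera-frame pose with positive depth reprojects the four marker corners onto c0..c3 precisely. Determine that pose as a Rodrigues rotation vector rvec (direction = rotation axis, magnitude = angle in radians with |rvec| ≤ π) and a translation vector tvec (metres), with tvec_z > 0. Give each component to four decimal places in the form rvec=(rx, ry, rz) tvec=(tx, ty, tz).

Intrinsics K: fx=438.4, fy=615.6, cx=306.6, cy=231.0
Marker side s = 0.165 m; corners in marker frame (Z=0):
  M0 = (-0.0825, +0.0825, 0)
  M1 = (+0.0825, +0.0825, 0)
  M2 = (+0.0825, -0.0825, 0)
  M3 = (-0.0825, -0.0825, 0)
Detected image corners:
  c0 = (460.111475, 346.505569) px
  c1 = (562.851375, 353.761056) px
  c2 = (569.553146, 215.837147) px
  c3 = (464.201771, 213.324246) px
Planar DLT: solve 8×8 A·h = b for H (H[2,2]=1):
  H  [+518.85003 +39.86423 +513.21624]
  H  [-31.53662 +861.04551 +283.10087]
  H  [-0.21712 +0.14086 +1.00000]
B = K⁻¹H; ‖b₁‖=1.353226, ‖b₂‖=1.353226; λ = 2/(‖b₁‖+‖b₂‖) = 0.738975, sign → tz>0 ⇒ λ=+0.738975
r₁ = λ·B[:,0] = (+0.98679,+0.02235,-0.16044); r₂ = λ·B[:,1] = (-0.00560,+0.99455,+0.10409)
r₃ = r₁×r₂ = (+0.16190,-0.10182,+0.98154); SVD([r₁ r₂ r₃]) → R = UVᵀ:
  R  [+0.98679 -0.00560 +0.16190]
  R  [+0.02235 +0.99455 -0.10182]
  R  [-0.16044 +0.10409 +0.98154]
t = (+0.34828, +0.06254, +0.73897) m
tr R = 2.962885; θ = arccos((tr R − 1)/2) = 0.192952 rad = 11.055°
axis k = ((R−Rᵀ)₃₂, (R−Rᵀ)₁₃, (R−Rᵀ)₂₁) / (2 sinθ) = (+0.536894, +0.840496, +0.072877)
rvec = θ·k = (+0.103595, +0.162175, +0.014062)

rvec=(0.1036, 0.1622, 0.0141) tvec=(0.3483, 0.0625, 0.7390)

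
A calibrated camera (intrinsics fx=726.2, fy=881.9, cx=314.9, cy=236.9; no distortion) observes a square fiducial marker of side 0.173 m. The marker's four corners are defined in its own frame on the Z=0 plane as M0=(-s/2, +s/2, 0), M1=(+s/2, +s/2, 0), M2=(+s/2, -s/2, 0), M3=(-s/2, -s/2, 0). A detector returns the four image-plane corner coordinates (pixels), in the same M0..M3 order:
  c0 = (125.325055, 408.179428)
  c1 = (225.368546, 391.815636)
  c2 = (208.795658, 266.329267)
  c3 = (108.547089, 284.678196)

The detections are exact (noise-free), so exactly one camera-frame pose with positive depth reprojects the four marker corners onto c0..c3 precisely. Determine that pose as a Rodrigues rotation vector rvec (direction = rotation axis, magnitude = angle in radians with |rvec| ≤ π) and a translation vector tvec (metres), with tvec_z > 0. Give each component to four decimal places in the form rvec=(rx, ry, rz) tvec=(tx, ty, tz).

rvec=(0.0402, 0.1043, -0.1524) tvec=(-0.2462, 0.1382, 1.2059)

Intrinsics K: fx=726.2, fy=881.9, cx=314.9, cy=236.9
Marker side s = 0.173 m; corners in marker frame (Z=0):
  M0 = (-0.0865, +0.0865, 0)
  M1 = (+0.0865, +0.0865, 0)
  M2 = (+0.0865, -0.0865, 0)
  M3 = (-0.0865, -0.0865, 0)
Detected image corners:
  c0 = (125.325055, 408.179428) px
  c1 = (225.368546, 391.815636) px
  c2 = (208.795658, 266.329267) px
  c3 = (108.547089, 284.678196) px
Planar DLT: solve 8×8 A·h = b for H (H[2,2]=1):
  H  [+564.10254 +100.83135 +166.64507]
  H  [-130.19257 +728.54672 +337.96009]
  H  [-0.08847 +0.02657 +1.00000]
B = K⁻¹H; ‖b₁‖=0.829238, ‖b₂‖=0.829238; λ = 2/(‖b₁‖+‖b₂‖) = 1.205926, sign → tz>0 ⇒ λ=+1.205926
r₁ = λ·B[:,0] = (+0.98301,-0.14937,-0.10669); r₂ = λ·B[:,1] = (+0.15355,+0.98762,+0.03204)
r₃ = r₁×r₂ = (+0.10058,-0.04788,+0.99378); SVD([r₁ r₂ r₃]) → R = UVᵀ:
  R  [+0.98301 +0.15355 +0.10058]
  R  [-0.14937 +0.98762 -0.04788]
  R  [-0.10669 +0.03204 +0.99378]
t = (-0.24619, +0.13819, +1.20593) m
tr R = 2.964407; θ = arccos((tr R − 1)/2) = 0.188941 rad = 10.826°
axis k = ((R−Rᵀ)₃₂, (R−Rᵀ)₁₃, (R−Rᵀ)₂₁) / (2 sinθ) = (+0.212743, +0.551767, -0.806407)
rvec = θ·k = (+0.040196, +0.104251, -0.152363)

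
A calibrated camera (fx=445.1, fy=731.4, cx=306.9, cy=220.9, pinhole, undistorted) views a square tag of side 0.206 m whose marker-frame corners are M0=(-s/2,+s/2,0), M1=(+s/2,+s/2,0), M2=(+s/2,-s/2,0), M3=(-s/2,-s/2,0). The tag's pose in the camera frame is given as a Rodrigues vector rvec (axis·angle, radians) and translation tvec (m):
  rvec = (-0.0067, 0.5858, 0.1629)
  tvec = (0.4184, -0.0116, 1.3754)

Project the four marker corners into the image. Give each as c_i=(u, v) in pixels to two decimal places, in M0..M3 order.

c0=(405.42, 258.84) c1=(470.76, 279.31) c2=(482.60, 166.54) c3=(415.93, 154.91)

Intrinsics K: fx=445.1, fy=731.4, cx=306.9, cy=220.9
Marker side s = 0.206 m; corners in marker frame (Z=0):
  M0 = (-0.1030, +0.1030, 0)
  M1 = (+0.1030, +0.1030, 0)
  M2 = (+0.1030, -0.1030, 0)
  M3 = (-0.1030, -0.1030, 0)
rvec = (-0.0067, 0.5858, 0.1629), |rvec| = θ = 0.60806 rad = 34.840°
Rodrigues: sinθ=0.57128, 1−cosθ=0.17924; R = I + sinθ·[k]× + (1−cosθ)·[k]×²:
    [+0.82078 -0.15495 +0.54983]
    [+0.15114 +0.98711 +0.05256]
    [-0.55089 +0.03997 +0.83362]
t = (0.4184, -0.0116, 1.3754) m
M0: Pc = R·M0+t = (+0.31790, +0.07451, +1.43626); u = 445.1·(+0.31790)/1.43626 + 306.9 = 405.4181, v = 731.4·(+0.07451)/1.43626 + 220.9 = 258.8409
M1: Pc = R·M1+t = (+0.48698, +0.10564, +1.32277); u = 445.1·(+0.48698)/1.32277 + 306.9 = 470.7638, v = 731.4·(+0.10564)/1.32277 + 220.9 = 279.3116
M2: Pc = R·M2+t = (+0.51890, -0.09771, +1.31454); u = 445.1·(+0.51890)/1.31454 + 306.9 = 482.5979, v = 731.4·(-0.09771)/1.31454 + 220.9 = 166.5377
M3: Pc = R·M3+t = (+0.34982, -0.12884, +1.42803); u = 445.1·(+0.34982)/1.42803 + 306.9 = 415.9350, v = 731.4·(-0.12884)/1.42803 + 220.9 = 154.9110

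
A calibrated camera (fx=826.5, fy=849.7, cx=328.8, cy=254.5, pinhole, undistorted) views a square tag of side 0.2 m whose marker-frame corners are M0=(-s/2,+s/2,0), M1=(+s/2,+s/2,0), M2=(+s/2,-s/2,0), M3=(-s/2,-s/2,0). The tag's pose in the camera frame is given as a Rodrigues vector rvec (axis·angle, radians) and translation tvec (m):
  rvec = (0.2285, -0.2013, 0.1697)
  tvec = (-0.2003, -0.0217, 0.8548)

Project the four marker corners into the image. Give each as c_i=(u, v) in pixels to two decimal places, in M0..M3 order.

Intrinsics K: fx=826.5, fy=849.7, cx=328.8, cy=254.5
Marker side s = 0.2 m; corners in marker frame (Z=0):
  M0 = (-0.1000, +0.1000, 0)
  M1 = (+0.1000, +0.1000, 0)
  M2 = (+0.1000, -0.1000, 0)
  M3 = (-0.1000, -0.1000, 0)
rvec = (0.2285, -0.2013, 0.1697), |rvec| = θ = 0.34861 rad = 19.974°
Rodrigues: sinθ=0.34160, 1−cosθ=0.06015; R = I + sinθ·[k]× + (1−cosθ)·[k]×²:
    [+0.96569 -0.18905 -0.17805]
    [+0.14352 +0.95990 -0.24081]
    [+0.21644 +0.20699 +0.95410]
t = (-0.2003, -0.0217, 0.8548) m
M0: Pc = R·M0+t = (-0.31577, +0.05994, +0.85386); u = 826.5·(-0.31577)/0.85386 + 328.8 = 23.1426, v = 849.7·(+0.05994)/0.85386 + 254.5 = 314.1470
M1: Pc = R·M1+t = (-0.12264, +0.08864, +0.89714); u = 826.5·(-0.12264)/0.89714 + 328.8 = 215.8206, v = 849.7·(+0.08864)/0.89714 + 254.5 = 338.4544
M2: Pc = R·M2+t = (-0.08483, -0.10334, +0.85574); u = 826.5·(-0.08483)/0.85574 + 328.8 = 246.8729, v = 849.7·(-0.10334)/0.85574 + 254.5 = 151.8913
M3: Pc = R·M3+t = (-0.27796, -0.13204, +0.81246); u = 826.5·(-0.27796)/0.81246 + 328.8 = 46.0315, v = 849.7·(-0.13204)/0.81246 + 254.5 = 116.4051

c0=(23.14, 314.15) c1=(215.82, 338.45) c2=(246.87, 151.89) c3=(46.03, 116.41)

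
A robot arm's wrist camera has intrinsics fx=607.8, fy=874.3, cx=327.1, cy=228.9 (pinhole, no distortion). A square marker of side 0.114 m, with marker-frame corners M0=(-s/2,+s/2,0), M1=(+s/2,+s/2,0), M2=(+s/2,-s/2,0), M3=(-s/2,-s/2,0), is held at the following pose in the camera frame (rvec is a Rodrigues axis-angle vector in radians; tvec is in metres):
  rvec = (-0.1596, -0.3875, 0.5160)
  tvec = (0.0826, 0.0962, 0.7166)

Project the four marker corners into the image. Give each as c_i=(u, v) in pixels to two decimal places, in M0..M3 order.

c0=(337.26, 377.33) c1=(413.58, 440.14) c2=(451.91, 317.88) c3=(380.54, 251.26)

Intrinsics K: fx=607.8, fy=874.3, cx=327.1, cy=228.9
Marker side s = 0.114 m; corners in marker frame (Z=0):
  M0 = (-0.0570, +0.0570, 0)
  M1 = (+0.0570, +0.0570, 0)
  M2 = (+0.0570, -0.0570, 0)
  M3 = (-0.0570, -0.0570, 0)
rvec = (-0.1596, -0.3875, 0.5160), |rvec| = θ = 0.66474 rad = 38.087°
Rodrigues: sinθ=0.61686, 1−cosθ=0.21293; R = I + sinθ·[k]× + (1−cosθ)·[k]×²:
    [+0.79935 -0.44903 -0.39927]
    [+0.50863 +0.85943 +0.05176]
    [+0.31990 -0.24445 +0.91537]
t = (0.0826, 0.0962, 0.7166) m
M0: Pc = R·M0+t = (+0.01144, +0.11620, +0.68443); u = 607.8·(+0.01144)/0.68443 + 327.1 = 337.2614, v = 874.3·(+0.11620)/0.68443 + 228.9 = 377.3294
M1: Pc = R·M1+t = (+0.10257, +0.17418, +0.72090); u = 607.8·(+0.10257)/0.72090 + 327.1 = 413.5765, v = 874.3·(+0.17418)/0.72090 + 228.9 = 440.1426
M2: Pc = R·M2+t = (+0.15376, +0.07620, +0.74877); u = 607.8·(+0.15376)/0.74877 + 327.1 = 451.9101, v = 874.3·(+0.07620)/0.74877 + 228.9 = 317.8802
M3: Pc = R·M3+t = (+0.06263, +0.01822, +0.71230); u = 607.8·(+0.06263)/0.71230 + 327.1 = 380.5432, v = 874.3·(+0.01822)/0.71230 + 228.9 = 251.2647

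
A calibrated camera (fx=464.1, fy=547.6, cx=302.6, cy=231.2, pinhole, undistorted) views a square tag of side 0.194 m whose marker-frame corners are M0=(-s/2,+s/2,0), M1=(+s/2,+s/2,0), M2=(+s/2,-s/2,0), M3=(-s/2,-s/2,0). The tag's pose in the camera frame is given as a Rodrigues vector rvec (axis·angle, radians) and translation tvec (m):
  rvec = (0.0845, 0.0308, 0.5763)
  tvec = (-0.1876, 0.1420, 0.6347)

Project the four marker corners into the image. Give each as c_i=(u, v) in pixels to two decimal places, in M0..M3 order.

Intrinsics K: fx=464.1, fy=547.6, cx=302.6, cy=231.2
Marker side s = 0.194 m; corners in marker frame (Z=0):
  M0 = (-0.0970, +0.0970, 0)
  M1 = (+0.0970, +0.0970, 0)
  M2 = (+0.0970, -0.0970, 0)
  M3 = (-0.0970, -0.0970, 0)
rvec = (0.0845, 0.0308, 0.5763), |rvec| = θ = 0.58328 rad = 33.419°
Rodrigues: sinθ=0.55076, 1−cosθ=0.16534; R = I + sinθ·[k]× + (1−cosθ)·[k]×²:
    [+0.83813 -0.54291 +0.05275]
    [+0.54544 +0.83512 -0.07116]
    [-0.00542 +0.08842 +0.99607]
t = (-0.1876, 0.1420, 0.6347) m
M0: Pc = R·M0+t = (-0.32156, +0.17010, +0.64380); u = 464.1·(-0.32156)/0.64380 + 302.6 = 70.7949, v = 547.6·(+0.17010)/0.64380 + 231.2 = 375.8819
M1: Pc = R·M1+t = (-0.15896, +0.27591, +0.64275); u = 464.1·(-0.15896)/0.64275 + 302.6 = 187.8201, v = 547.6·(+0.27591)/0.64275 + 231.2 = 466.2690
M2: Pc = R·M2+t = (-0.05364, +0.11390, +0.62560); u = 464.1·(-0.05364)/0.62560 + 302.6 = 262.8080, v = 547.6·(+0.11390)/0.62560 + 231.2 = 330.8997
M3: Pc = R·M3+t = (-0.21624, +0.00809, +0.62665); u = 464.1·(-0.21624)/0.62665 + 302.6 = 142.4538, v = 547.6·(+0.00809)/0.62665 + 231.2 = 238.2655

c0=(70.79, 375.88) c1=(187.82, 466.27) c2=(262.81, 330.90) c3=(142.45, 238.27)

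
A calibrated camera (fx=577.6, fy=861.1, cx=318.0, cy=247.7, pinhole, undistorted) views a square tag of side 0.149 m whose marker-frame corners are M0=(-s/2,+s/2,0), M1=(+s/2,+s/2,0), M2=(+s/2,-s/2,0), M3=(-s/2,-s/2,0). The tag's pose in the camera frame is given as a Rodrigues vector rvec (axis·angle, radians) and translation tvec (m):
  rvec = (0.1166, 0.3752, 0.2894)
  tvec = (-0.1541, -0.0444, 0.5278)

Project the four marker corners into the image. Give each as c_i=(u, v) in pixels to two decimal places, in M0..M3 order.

c0=(73.46, 254.14) c1=(197.97, 329.47) c2=(237.02, 84.16) c3=(103.14, 28.64)

Intrinsics K: fx=577.6, fy=861.1, cx=318.0, cy=247.7
Marker side s = 0.149 m; corners in marker frame (Z=0):
  M0 = (-0.0745, +0.0745, 0)
  M1 = (+0.0745, +0.0745, 0)
  M2 = (+0.0745, -0.0745, 0)
  M3 = (-0.0745, -0.0745, 0)
rvec = (0.1166, 0.3752, 0.2894), |rvec| = θ = 0.48798 rad = 27.959°
Rodrigues: sinθ=0.46884, 1−cosθ=0.11672; R = I + sinθ·[k]× + (1−cosθ)·[k]×²:
    [+0.88995 -0.25661 +0.37703]
    [+0.29949 +0.95228 -0.05880]
    [-0.34395 +0.16525 +0.92433]
t = (-0.1541, -0.0444, 0.5278) m
M0: Pc = R·M0+t = (-0.23952, +0.00423, +0.56574); u = 577.6·(-0.23952)/0.56574 + 318.0 = 73.4585, v = 861.1·(+0.00423)/0.56574 + 247.7 = 254.1428
M1: Pc = R·M1+t = (-0.10692, +0.04886, +0.51449); u = 577.6·(-0.10692)/0.51449 + 318.0 = 197.9682, v = 861.1·(+0.04886)/0.51449 + 247.7 = 329.4730
M2: Pc = R·M2+t = (-0.06868, -0.09303, +0.48986); u = 577.6·(-0.06868)/0.48986 + 318.0 = 237.0173, v = 861.1·(-0.09303)/0.48986 + 247.7 = 84.1639
M3: Pc = R·M3+t = (-0.20128, -0.13766, +0.54111); u = 577.6·(-0.20128)/0.54111 + 318.0 = 103.1437, v = 861.1·(-0.13766)/0.54111 + 247.7 = 28.6387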